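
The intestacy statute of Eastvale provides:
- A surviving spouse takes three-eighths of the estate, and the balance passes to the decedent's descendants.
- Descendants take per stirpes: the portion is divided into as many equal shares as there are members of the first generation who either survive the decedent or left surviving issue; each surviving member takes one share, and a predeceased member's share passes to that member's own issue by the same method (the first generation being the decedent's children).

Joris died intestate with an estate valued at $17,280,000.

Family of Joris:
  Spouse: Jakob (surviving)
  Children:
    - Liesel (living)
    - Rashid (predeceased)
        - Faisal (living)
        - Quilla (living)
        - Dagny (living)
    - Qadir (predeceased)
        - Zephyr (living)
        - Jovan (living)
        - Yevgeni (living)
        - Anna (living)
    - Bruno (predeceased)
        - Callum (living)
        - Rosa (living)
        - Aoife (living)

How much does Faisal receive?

Jakob takes three-eighths of $17,280,000 = $6,480,000. The remaining $10,800,000 passes to the descendants.
The descendants' portion ($10,800,000) is divided into 4 shares of $2,700,000: Liesel takes $2,700,000; Rashid's $2,700,000 share passes to Rashid's issue; Qadir's $2,700,000 share passes to Qadir's issue; Bruno's $2,700,000 share passes to Bruno's issue.
Rashid's share ($2,700,000) is divided into 3 shares of $900,000: Faisal, Quilla, and Dagny each take $900,000.
Qadir's share ($2,700,000) is divided into 4 shares of $675,000: Zephyr, Jovan, Yevgeni, and Anna each take $675,000.
Bruno's share ($2,700,000) is divided into 3 shares of $900,000: Callum, Rosa, and Aoife each take $900,000.

Faisal receives $900,000.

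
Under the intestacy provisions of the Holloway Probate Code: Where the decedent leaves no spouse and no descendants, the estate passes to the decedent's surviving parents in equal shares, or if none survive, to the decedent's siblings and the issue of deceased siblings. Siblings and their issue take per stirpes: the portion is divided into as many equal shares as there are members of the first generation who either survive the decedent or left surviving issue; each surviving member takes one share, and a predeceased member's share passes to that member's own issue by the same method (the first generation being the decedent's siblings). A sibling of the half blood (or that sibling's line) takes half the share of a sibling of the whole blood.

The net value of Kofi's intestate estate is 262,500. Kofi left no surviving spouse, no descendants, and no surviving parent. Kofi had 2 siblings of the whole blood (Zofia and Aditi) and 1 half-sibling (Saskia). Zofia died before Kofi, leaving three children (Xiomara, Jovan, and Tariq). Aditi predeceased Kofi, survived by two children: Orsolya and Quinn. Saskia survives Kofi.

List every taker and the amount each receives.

Xiomara: 35,000; Jovan: 35,000; Tariq: 35,000; Saskia: 52,500; Orsolya: 52,500; Quinn: 52,500

The entire 262,500 passes to the siblings and their issue.
Counting each half-blood sibling's line as half a unit, there are 5/2 units in 262,500, so one unit is 105,000. Whole-blood lines (Zofia and Aditi) take 105,000 each; half-blood lines (Saskia) take 52,500 each.
Zofia's share (105,000) is divided into 3 shares of 35,000: Xiomara, Jovan, and Tariq each take 35,000.
Aditi's share (105,000) is divided into 2 shares of 52,500: Orsolya and Quinn each take 52,500.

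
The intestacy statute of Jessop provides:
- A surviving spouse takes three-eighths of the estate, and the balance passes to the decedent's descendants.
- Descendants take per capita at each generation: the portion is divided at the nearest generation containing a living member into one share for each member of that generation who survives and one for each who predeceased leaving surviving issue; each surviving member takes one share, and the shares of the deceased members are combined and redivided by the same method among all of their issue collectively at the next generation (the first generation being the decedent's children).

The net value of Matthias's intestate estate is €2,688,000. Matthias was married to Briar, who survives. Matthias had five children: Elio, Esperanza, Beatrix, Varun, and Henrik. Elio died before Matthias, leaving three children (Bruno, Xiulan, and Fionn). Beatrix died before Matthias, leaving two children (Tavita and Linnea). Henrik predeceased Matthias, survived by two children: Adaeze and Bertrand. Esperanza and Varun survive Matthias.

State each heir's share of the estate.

Briar takes three-eighths of €2,688,000 = €1,008,000. The remaining €1,680,000 passes to the descendants.
The descendants' portion (€1,680,000) is divided at the children's generation into 5 shares of €336,000. Esperanza and Varun each take €336,000. The 3 shares of the deceased (Elio, Beatrix, and Henrik) are combined into a pool of €1,008,000.
That pool (€1,008,000) is divided at the grandchildren's generation equally among Bruno, Xiulan, Fionn, Tavita, Linnea, Adaeze, and Bertrand: €144,000 each.

Briar: €1,008,000; Bruno: €144,000; Xiulan: €144,000; Fionn: €144,000; Esperanza: €336,000; Tavita: €144,000; Linnea: €144,000; Varun: €336,000; Adaeze: €144,000; Bertrand: €144,000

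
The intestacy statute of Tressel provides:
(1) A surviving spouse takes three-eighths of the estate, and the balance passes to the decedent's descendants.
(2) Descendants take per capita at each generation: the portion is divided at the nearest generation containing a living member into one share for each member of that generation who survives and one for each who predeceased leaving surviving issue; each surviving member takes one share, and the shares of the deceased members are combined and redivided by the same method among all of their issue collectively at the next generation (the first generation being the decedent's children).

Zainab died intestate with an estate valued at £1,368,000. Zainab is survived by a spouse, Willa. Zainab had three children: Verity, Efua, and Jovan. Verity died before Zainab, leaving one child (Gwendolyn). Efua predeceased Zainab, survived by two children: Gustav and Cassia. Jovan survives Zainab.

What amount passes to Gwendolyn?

Gwendolyn receives £190,000.

Willa takes three-eighths of £1,368,000 = £513,000. The remaining £855,000 passes to the descendants.
The descendants' portion (£855,000) is divided at the children's generation into 3 shares of £285,000. Jovan takes £285,000. The 2 shares of the deceased (Verity and Efua) are combined into a pool of £570,000.
That pool (£570,000) is divided at the grandchildren's generation equally among Gwendolyn, Gustav, and Cassia: £190,000 each.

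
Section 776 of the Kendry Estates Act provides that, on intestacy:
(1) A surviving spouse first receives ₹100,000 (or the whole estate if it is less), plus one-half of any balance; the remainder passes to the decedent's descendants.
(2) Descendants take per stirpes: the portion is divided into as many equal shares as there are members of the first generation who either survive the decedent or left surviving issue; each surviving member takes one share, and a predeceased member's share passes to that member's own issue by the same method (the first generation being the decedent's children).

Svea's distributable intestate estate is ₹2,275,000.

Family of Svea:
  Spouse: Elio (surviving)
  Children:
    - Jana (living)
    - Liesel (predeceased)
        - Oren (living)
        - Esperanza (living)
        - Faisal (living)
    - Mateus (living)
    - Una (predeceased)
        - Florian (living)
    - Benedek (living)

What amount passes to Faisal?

Elio first takes ₹100,000, leaving a balance of ₹2,175,000. Elio then takes one-half of the balance (₹1,087,500), for a total of ₹1,187,500. The remaining ₹1,087,500 passes to the descendants.
The descendants' portion (₹1,087,500) is divided into 5 shares of ₹217,500: Jana, Mateus, and Benedek each take ₹217,500; Liesel's ₹217,500 share passes to Liesel's issue; Una's ₹217,500 share passes to Una's issue.
Liesel's share (₹217,500) is divided into 3 shares of ₹72,500: Oren, Esperanza, and Faisal each take ₹72,500.
Una's share (₹217,500) passes entirely to Florian.

Faisal receives ₹72,500.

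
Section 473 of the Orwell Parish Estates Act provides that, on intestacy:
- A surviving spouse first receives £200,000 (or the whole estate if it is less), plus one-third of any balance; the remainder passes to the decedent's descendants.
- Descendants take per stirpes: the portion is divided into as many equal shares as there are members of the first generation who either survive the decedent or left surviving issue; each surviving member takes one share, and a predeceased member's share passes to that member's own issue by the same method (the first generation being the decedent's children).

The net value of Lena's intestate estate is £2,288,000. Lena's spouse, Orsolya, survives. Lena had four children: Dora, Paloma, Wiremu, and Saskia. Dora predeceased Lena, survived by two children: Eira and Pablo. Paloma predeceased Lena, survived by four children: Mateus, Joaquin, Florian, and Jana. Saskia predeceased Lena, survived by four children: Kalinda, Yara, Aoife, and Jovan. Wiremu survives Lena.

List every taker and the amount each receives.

Orsolya: £896,000; Eira: £174,000; Pablo: £174,000; Mateus: £87,000; Joaquin: £87,000; Florian: £87,000; Jana: £87,000; Wiremu: £348,000; Kalinda: £87,000; Yara: £87,000; Aoife: £87,000; Jovan: £87,000

Orsolya first takes £200,000, leaving a balance of £2,088,000. Orsolya then takes one-third of the balance (£696,000), for a total of £896,000. The remaining £1,392,000 passes to the descendants.
The descendants' portion (£1,392,000) is divided into 4 shares of £348,000: Wiremu takes £348,000; Dora's £348,000 share passes to Dora's issue; Paloma's £348,000 share passes to Paloma's issue; Saskia's £348,000 share passes to Saskia's issue.
Dora's share (£348,000) is divided into 2 shares of £174,000: Eira and Pablo each take £174,000.
Paloma's share (£348,000) is divided into 4 shares of £87,000: Mateus, Joaquin, Florian, and Jana each take £87,000.
Saskia's share (£348,000) is divided into 4 shares of £87,000: Kalinda, Yara, Aoife, and Jovan each take £87,000.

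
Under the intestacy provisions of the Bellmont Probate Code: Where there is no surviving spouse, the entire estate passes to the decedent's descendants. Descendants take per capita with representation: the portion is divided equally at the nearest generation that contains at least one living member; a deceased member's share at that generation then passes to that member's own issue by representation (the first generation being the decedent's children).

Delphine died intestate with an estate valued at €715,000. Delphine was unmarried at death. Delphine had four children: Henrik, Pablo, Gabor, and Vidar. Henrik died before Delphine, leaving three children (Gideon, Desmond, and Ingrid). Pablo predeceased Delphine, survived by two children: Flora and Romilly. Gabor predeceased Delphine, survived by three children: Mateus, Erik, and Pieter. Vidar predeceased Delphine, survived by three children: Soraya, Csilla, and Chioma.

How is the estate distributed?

The entire €715,000 passes to the descendants.
No child survives, so the initial division is made at the grandchildren's generation.
That amount (€715,000) is divided into 11 shares of €65,000: Gideon, Desmond, Ingrid, Flora, Romilly, Mateus, Erik, Pieter, Soraya, Csilla, and Chioma each take €65,000.

Gideon: €65,000; Desmond: €65,000; Ingrid: €65,000; Flora: €65,000; Romilly: €65,000; Mateus: €65,000; Erik: €65,000; Pieter: €65,000; Soraya: €65,000; Csilla: €65,000; Chioma: €65,000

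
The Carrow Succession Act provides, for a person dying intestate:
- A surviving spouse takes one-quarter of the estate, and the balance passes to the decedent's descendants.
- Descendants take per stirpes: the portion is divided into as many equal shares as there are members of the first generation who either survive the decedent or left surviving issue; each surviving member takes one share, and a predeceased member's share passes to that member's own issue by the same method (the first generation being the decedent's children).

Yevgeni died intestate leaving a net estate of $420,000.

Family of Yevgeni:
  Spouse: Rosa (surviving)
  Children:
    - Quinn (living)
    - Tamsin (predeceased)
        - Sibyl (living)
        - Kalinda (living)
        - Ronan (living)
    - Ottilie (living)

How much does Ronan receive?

Ronan receives $35,000.

Rosa takes one-quarter of $420,000 = $105,000. The remaining $315,000 passes to the descendants.
The descendants' portion ($315,000) is divided into 3 shares of $105,000: Quinn and Ottilie each take $105,000; Tamsin's $105,000 share passes to Tamsin's issue.
Tamsin's share ($105,000) is divided into 3 shares of $35,000: Sibyl, Kalinda, and Ronan each take $35,000.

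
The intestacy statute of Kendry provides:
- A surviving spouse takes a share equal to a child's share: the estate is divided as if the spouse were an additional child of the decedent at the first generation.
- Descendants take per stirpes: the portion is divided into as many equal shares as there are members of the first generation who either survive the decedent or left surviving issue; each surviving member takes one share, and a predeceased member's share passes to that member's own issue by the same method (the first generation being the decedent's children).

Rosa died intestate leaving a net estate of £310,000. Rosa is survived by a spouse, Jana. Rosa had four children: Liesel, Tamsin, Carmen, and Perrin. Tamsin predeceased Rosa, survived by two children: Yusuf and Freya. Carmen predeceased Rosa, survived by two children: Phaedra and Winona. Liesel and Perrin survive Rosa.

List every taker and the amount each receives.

Jana: £62,000; Liesel: £62,000; Yusuf: £31,000; Freya: £31,000; Phaedra: £31,000; Winona: £31,000; Perrin: £62,000

The spouse counts as an additional share at the children's level, so there are 5 primary shares of £62,000. Jana takes one such share (£62,000).
The children's combined portion (£248,000) is divided into 4 shares of £62,000: Liesel and Perrin each take £62,000; Tamsin's £62,000 share passes to Tamsin's issue; Carmen's £62,000 share passes to Carmen's issue.
Tamsin's share (£62,000) is divided into 2 shares of £31,000: Yusuf and Freya each take £31,000.
Carmen's share (£62,000) is divided into 2 shares of £31,000: Phaedra and Winona each take £31,000.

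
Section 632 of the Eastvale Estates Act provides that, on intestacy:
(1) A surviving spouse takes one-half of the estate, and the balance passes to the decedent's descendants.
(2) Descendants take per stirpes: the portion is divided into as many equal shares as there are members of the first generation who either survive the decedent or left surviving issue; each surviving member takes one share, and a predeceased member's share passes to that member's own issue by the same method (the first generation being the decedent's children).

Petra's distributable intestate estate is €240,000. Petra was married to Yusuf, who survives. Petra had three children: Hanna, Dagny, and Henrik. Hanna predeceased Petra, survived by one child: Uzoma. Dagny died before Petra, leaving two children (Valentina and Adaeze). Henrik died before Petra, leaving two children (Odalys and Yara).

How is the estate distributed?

Yusuf: €120,000; Uzoma: €40,000; Valentina: €20,000; Adaeze: €20,000; Odalys: €20,000; Yara: €20,000

Yusuf takes one-half of €240,000 = €120,000. The remaining €120,000 passes to the descendants.
The descendants' portion (€120,000) is divided into 3 shares of €40,000: Hanna's €40,000 share passes to Hanna's issue; Dagny's €40,000 share passes to Dagny's issue; Henrik's €40,000 share passes to Henrik's issue.
Hanna's share (€40,000) passes entirely to Uzoma.
Dagny's share (€40,000) is divided into 2 shares of €20,000: Valentina and Adaeze each take €20,000.
Henrik's share (€40,000) is divided into 2 shares of €20,000: Odalys and Yara each take €20,000.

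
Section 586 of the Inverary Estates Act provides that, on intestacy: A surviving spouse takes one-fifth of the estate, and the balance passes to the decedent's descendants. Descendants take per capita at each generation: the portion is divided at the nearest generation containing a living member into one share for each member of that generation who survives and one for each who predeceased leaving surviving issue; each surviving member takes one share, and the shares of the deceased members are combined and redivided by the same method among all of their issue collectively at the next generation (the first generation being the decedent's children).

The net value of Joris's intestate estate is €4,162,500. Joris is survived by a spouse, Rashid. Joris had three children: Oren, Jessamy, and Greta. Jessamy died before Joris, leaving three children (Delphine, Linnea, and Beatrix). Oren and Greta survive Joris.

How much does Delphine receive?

Delphine receives €370,000.

Rashid takes one-fifth of €4,162,500 = €832,500. The remaining €3,330,000 passes to the descendants.
The descendants' portion (€3,330,000) is divided at the children's generation into 3 shares of €1,110,000. Oren and Greta each take €1,110,000. The remaining share for the deceased Jessamy (€1,110,000) is carried to the next generation.
That pool (€1,110,000) is divided at the grandchildren's generation equally among Delphine, Linnea, and Beatrix: €370,000 each.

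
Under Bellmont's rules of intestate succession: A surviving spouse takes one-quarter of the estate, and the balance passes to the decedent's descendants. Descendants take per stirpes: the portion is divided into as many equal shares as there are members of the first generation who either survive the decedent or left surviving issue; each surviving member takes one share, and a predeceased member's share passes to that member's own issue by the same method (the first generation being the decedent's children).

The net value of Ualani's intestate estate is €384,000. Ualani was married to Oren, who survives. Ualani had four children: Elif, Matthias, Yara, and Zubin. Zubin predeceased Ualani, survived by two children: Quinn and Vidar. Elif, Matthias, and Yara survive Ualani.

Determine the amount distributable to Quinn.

Quinn receives €36,000.

Oren takes one-quarter of €384,000 = €96,000. The remaining €288,000 passes to the descendants.
The descendants' portion (€288,000) is divided into 4 shares of €72,000: Elif, Matthias, and Yara each take €72,000; Zubin's €72,000 share passes to Zubin's issue.
Zubin's share (€72,000) is divided into 2 shares of €36,000: Quinn and Vidar each take €36,000.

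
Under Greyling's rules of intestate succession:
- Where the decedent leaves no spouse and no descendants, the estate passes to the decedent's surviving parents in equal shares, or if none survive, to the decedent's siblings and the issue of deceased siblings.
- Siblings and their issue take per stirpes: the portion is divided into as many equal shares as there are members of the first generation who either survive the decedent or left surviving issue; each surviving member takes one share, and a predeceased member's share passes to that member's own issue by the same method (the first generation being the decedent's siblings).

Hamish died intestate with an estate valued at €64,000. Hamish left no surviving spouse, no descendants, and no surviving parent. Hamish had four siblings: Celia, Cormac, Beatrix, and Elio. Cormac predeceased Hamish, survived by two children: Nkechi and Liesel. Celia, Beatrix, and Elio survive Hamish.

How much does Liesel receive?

The entire €64,000 passes to the siblings and their issue.
That amount (€64,000) is divided into 4 shares of €16,000: Celia, Beatrix, and Elio each take €16,000; Cormac's €16,000 share passes to Cormac's issue.
Cormac's share (€16,000) is divided into 2 shares of €8,000: Nkechi and Liesel each take €8,000.

Liesel receives €8,000.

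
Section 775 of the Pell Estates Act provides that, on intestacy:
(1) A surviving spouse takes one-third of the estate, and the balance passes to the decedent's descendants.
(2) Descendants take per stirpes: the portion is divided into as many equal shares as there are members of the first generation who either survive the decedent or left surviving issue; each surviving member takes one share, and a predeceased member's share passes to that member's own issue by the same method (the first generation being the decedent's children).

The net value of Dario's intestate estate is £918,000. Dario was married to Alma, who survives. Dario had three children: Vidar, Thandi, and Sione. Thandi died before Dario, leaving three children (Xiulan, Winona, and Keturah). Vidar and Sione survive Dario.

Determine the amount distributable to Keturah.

Alma takes one-third of £918,000 = £306,000. The remaining £612,000 passes to the descendants.
The descendants' portion (£612,000) is divided into 3 shares of £204,000: Vidar and Sione each take £204,000; Thandi's £204,000 share passes to Thandi's issue.
Thandi's share (£204,000) is divided into 3 shares of £68,000: Xiulan, Winona, and Keturah each take £68,000.

Keturah receives £68,000.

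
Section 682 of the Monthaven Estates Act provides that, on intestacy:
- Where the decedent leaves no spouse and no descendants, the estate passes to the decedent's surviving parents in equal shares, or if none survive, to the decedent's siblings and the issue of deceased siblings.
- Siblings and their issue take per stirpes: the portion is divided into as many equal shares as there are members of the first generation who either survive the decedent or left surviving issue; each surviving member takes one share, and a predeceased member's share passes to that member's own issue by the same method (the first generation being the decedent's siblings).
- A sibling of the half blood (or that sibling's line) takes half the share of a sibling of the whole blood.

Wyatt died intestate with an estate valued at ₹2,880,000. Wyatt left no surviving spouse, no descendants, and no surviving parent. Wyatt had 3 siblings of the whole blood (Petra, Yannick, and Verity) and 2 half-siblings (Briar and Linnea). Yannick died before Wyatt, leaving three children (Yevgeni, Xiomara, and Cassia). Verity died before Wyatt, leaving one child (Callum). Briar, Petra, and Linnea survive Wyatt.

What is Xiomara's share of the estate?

The entire ₹2,880,000 passes to the siblings and their issue.
Counting each half-blood sibling's line as half a unit, there are 4 units in ₹2,880,000, so one unit is ₹720,000. Whole-blood lines (Petra, Yannick, and Verity) take ₹720,000 each; half-blood lines (Briar and Linnea) take ₹360,000 each.
Yannick's share (₹720,000) is divided into 3 shares of ₹240,000: Yevgeni, Xiomara, and Cassia each take ₹240,000.
Verity's share (₹720,000) passes entirely to Callum.

Xiomara receives ₹240,000.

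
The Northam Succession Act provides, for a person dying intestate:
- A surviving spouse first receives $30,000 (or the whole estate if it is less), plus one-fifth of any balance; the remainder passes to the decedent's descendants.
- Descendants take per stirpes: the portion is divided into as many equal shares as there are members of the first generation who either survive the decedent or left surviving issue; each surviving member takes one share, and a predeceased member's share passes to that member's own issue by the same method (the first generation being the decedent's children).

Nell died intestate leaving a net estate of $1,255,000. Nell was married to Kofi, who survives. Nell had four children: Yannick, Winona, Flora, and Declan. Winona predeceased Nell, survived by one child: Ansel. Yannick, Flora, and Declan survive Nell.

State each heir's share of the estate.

Kofi: $275,000; Yannick: $245,000; Ansel: $245,000; Flora: $245,000; Declan: $245,000

Kofi first takes $30,000, leaving a balance of $1,225,000. Kofi then takes one-fifth of the balance ($245,000), for a total of $275,000. The remaining $980,000 passes to the descendants.
The descendants' portion ($980,000) is divided into 4 shares of $245,000: Yannick, Flora, and Declan each take $245,000; Winona's $245,000 share passes to Winona's issue.
Winona's share ($245,000) passes entirely to Ansel.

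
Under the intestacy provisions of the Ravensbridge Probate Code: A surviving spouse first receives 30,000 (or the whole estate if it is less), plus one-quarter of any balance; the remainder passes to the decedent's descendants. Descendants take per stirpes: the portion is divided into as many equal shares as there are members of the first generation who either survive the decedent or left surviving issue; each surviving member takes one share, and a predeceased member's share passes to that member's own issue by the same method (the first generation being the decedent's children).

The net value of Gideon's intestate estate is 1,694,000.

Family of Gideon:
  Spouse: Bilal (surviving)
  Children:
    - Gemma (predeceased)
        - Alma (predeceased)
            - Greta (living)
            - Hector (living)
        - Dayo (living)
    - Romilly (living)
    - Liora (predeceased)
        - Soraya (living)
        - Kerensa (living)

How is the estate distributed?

Bilal first takes 30,000, leaving a balance of 1,664,000. Bilal then takes one-quarter of the balance (416,000), for a total of 446,000. The remaining 1,248,000 passes to the descendants.
The descendants' portion (1,248,000) is divided into 3 shares of 416,000: Romilly takes 416,000; Gemma's 416,000 share passes to Gemma's issue; Liora's 416,000 share passes to Liora's issue.
Gemma's share (416,000) is divided into 2 shares of 208,000: Dayo takes 208,000; Alma's 208,000 share passes to Alma's issue.
Alma's share (208,000) is divided into 2 shares of 104,000: Greta and Hector each take 104,000.
Liora's share (416,000) is divided into 2 shares of 208,000: Soraya and Kerensa each take 208,000.

Bilal: 446,000; Greta: 104,000; Hector: 104,000; Dayo: 208,000; Romilly: 416,000; Soraya: 208,000; Kerensa: 208,000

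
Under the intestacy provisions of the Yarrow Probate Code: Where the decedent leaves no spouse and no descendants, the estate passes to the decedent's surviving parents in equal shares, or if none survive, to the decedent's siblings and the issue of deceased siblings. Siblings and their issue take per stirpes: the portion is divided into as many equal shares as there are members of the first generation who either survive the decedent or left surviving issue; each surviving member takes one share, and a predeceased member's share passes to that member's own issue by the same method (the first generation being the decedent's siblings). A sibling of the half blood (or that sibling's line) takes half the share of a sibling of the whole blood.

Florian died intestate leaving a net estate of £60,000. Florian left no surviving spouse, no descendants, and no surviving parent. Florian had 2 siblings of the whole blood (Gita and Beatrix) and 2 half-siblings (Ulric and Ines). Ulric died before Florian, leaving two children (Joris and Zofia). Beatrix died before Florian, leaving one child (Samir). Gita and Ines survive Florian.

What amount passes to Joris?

The entire £60,000 passes to the siblings and their issue.
Counting each half-blood sibling's line as half a unit, there are 3 units in £60,000, so one unit is £20,000. Whole-blood lines (Gita and Beatrix) take £20,000 each; half-blood lines (Ulric and Ines) take £10,000 each.
Ulric's share (£10,000) is divided into 2 shares of £5,000: Joris and Zofia each take £5,000.
Beatrix's share (£20,000) passes entirely to Samir.

Joris receives £5,000.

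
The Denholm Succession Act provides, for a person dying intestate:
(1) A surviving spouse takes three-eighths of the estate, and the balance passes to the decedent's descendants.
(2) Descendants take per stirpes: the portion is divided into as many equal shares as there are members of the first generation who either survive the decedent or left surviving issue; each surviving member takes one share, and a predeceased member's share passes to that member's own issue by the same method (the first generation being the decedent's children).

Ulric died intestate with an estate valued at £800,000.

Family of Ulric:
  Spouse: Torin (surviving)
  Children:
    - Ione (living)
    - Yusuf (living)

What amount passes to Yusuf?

Torin takes three-eighths of £800,000 = £300,000. The remaining £500,000 passes to the descendants.
The descendants' portion (£500,000) is divided into 2 shares of £250,000: Ione and Yusuf each take £250,000.

Yusuf receives £250,000.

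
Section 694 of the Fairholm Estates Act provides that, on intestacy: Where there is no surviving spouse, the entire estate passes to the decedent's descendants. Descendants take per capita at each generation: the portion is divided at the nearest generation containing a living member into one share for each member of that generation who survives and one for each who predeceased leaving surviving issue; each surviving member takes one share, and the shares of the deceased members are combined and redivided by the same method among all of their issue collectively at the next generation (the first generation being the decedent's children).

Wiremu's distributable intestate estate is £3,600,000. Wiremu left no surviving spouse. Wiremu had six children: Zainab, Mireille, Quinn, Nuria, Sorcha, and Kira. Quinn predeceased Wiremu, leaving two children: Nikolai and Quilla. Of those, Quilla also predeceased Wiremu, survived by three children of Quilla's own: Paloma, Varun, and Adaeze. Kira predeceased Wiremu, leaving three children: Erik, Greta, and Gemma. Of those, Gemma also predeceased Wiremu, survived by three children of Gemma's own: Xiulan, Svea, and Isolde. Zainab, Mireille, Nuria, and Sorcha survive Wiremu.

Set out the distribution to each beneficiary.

The entire £3,600,000 passes to the descendants.
That amount (£3,600,000) is divided at the children's generation into 6 shares of £600,000. Zainab, Mireille, Nuria, and Sorcha each take £600,000. The 2 shares of the deceased (Quinn and Kira) are combined into a pool of £1,200,000.
That pool (£1,200,000) is divided at the grandchildren's generation into 5 shares of £240,000. Nikolai, Erik, and Greta each take £240,000. The 2 shares of the deceased (Quilla and Gemma) are combined into a pool of £480,000.
That pool (£480,000) is divided at the great-grandchildren's generation equally among Paloma, Varun, Adaeze, Xiulan, Svea, and Isolde: £80,000 each.

Zainab: £600,000; Mireille: £600,000; Nikolai: £240,000; Paloma: £80,000; Varun: £80,000; Adaeze: £80,000; Nuria: £600,000; Sorcha: £600,000; Erik: £240,000; Greta: £240,000; Xiulan: £80,000; Svea: £80,000; Isolde: £80,000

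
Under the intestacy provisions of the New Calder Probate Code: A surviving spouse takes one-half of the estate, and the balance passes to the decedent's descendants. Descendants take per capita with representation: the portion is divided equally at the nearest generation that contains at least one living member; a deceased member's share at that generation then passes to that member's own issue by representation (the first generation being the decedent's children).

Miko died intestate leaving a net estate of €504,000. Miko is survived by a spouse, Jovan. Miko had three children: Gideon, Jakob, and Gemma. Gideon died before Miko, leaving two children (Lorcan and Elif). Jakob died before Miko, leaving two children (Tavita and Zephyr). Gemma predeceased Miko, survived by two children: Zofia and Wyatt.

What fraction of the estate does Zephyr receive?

Jovan takes one-half of €504,000 = €252,000. The remaining €252,000 passes to the descendants.
No child survives, so the initial division is made at the grandchildren's generation.
The descendants' portion (€252,000) is divided into 6 shares of €42,000: Lorcan, Elif, Tavita, Zephyr, Zofia, and Wyatt each take €42,000.

Zephyr receives 1/12 of the estate.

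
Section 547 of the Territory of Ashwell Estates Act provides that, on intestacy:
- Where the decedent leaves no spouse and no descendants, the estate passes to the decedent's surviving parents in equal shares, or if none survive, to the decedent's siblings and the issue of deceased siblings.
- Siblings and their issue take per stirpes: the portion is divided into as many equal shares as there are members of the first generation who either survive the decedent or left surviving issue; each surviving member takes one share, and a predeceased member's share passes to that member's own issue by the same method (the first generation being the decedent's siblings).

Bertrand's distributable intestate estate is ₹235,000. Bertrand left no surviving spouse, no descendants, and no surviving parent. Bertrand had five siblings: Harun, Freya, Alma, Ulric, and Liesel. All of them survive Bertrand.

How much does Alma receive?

Alma receives ₹47,000.

The entire ₹235,000 passes to the siblings and their issue.
That amount (₹235,000) is divided into 5 shares of ₹47,000: Harun, Freya, Alma, Ulric, and Liesel each take ₹47,000.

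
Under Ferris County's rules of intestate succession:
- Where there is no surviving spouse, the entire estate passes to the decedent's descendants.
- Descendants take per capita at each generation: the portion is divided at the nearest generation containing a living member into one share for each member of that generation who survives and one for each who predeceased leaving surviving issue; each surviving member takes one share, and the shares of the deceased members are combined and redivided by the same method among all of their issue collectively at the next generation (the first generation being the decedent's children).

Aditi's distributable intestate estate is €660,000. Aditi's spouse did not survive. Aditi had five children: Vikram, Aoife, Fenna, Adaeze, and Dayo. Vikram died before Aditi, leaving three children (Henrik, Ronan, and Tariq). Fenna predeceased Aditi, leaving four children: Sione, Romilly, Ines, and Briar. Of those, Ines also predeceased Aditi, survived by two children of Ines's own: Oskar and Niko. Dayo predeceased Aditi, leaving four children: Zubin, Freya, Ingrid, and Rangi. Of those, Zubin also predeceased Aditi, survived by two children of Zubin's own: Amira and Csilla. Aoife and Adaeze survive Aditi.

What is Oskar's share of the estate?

Oskar receives €18,000.

The entire €660,000 passes to the descendants.
That amount (€660,000) is divided at the children's generation into 5 shares of €132,000. Aoife and Adaeze each take €132,000. The 3 shares of the deceased (Vikram, Fenna, and Dayo) are combined into a pool of €396,000.
That pool (€396,000) is divided at the grandchildren's generation into 11 shares of €36,000. Henrik, Ronan, Tariq, Sione, Romilly, Briar, Freya, Ingrid, and Rangi each take €36,000. The 2 shares of the deceased (Ines and Zubin) are combined into a pool of €72,000.
That pool (€72,000) is divided at the great-grandchildren's generation equally among Oskar, Niko, Amira, and Csilla: €18,000 each.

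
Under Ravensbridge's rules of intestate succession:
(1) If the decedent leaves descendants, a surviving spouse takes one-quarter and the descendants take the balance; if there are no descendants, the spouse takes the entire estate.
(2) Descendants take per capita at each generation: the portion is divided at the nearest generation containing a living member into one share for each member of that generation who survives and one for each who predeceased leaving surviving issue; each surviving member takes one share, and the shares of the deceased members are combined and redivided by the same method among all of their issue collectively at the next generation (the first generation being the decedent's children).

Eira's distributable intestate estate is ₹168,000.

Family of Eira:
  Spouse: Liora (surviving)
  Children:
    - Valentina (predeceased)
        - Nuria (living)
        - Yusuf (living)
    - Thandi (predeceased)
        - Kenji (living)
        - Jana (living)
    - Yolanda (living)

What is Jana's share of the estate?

Jana receives ₹21,000.

Liora takes one-quarter of ₹168,000 = ₹42,000. The remaining ₹126,000 passes to the descendants.
The descendants' portion (₹126,000) is divided at the children's generation into 3 shares of ₹42,000. Yolanda takes ₹42,000. The 2 shares of the deceased (Valentina and Thandi) are combined into a pool of ₹84,000.
That pool (₹84,000) is divided at the grandchildren's generation equally among Nuria, Yusuf, Kenji, and Jana: ₹21,000 each.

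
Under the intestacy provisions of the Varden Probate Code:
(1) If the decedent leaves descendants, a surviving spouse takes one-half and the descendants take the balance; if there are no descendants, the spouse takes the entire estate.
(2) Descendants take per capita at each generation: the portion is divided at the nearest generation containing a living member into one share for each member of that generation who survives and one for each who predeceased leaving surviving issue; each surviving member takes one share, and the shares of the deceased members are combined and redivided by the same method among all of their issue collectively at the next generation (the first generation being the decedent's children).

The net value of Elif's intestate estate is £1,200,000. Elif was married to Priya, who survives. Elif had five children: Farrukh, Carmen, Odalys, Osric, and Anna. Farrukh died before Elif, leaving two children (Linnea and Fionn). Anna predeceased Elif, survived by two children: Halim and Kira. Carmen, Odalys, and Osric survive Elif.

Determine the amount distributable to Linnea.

Priya takes one-half of £1,200,000 = £600,000. The remaining £600,000 passes to the descendants.
The descendants' portion (£600,000) is divided at the children's generation into 5 shares of £120,000. Carmen, Odalys, and Osric each take £120,000. The 2 shares of the deceased (Farrukh and Anna) are combined into a pool of £240,000.
That pool (£240,000) is divided at the grandchildren's generation equally among Linnea, Fionn, Halim, and Kira: £60,000 each.

Linnea receives £60,000.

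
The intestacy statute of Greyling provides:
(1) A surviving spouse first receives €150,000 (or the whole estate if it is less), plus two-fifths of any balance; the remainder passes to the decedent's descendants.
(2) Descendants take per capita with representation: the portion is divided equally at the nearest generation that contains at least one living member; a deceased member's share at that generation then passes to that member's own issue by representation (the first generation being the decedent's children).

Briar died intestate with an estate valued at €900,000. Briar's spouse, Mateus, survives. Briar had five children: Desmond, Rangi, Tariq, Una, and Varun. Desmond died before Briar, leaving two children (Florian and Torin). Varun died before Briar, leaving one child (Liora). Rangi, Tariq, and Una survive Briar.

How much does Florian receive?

Florian receives €45,000.

Mateus first takes €150,000, leaving a balance of €750,000. Mateus then takes two-fifths of the balance (€300,000), for a total of €450,000. The remaining €450,000 passes to the descendants.
The descendants' portion (€450,000) is divided into 5 shares of €90,000: Rangi, Tariq, and Una each take €90,000; Desmond's €90,000 share passes to Desmond's issue; Varun's €90,000 share passes to Varun's issue.
Desmond's share (€90,000) is divided into 2 shares of €45,000: Florian and Torin each take €45,000.
Varun's share (€90,000) passes entirely to Liora.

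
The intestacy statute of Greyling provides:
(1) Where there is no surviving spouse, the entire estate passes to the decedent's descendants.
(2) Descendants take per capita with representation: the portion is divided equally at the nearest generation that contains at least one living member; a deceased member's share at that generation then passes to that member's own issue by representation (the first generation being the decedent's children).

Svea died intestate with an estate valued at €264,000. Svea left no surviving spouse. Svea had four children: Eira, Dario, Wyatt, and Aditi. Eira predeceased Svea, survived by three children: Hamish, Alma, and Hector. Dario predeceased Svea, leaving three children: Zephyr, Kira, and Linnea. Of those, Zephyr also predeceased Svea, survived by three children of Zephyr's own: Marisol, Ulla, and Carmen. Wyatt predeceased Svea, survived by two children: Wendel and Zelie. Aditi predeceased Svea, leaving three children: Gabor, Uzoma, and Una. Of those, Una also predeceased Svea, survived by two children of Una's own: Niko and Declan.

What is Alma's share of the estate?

Alma receives €24,000.

The entire €264,000 passes to the descendants.
No child survives, so the initial division is made at the grandchildren's generation.
That amount (€264,000) is divided into 11 shares of €24,000: Hamish, Alma, Hector, Kira, Linnea, Wendel, Zelie, Gabor, and Uzoma each take €24,000; Zephyr's €24,000 share passes to Zephyr's issue; Una's €24,000 share passes to Una's issue.
Zephyr's share (€24,000) is divided into 3 shares of €8,000: Marisol, Ulla, and Carmen each take €8,000.
Una's share (€24,000) is divided into 2 shares of €12,000: Niko and Declan each take €12,000.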